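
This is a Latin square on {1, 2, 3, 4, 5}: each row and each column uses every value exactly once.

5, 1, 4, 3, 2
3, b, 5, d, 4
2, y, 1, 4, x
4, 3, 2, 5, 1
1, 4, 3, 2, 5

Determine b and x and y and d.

Cell (3,5): column 5 already has {1, 2, 4, 5} → 3.
For row 2, column 4: column 4 already has {2, 3, 4, 5}; that leaves 1.
At (row 2, col 2): row 2 already has {1, 3, 4, 5}, so the value is 2.
For row 3, column 2: row 3 already has {1, 2, 3, 4}; that leaves 5.

b = 2, x = 3, y = 5, d = 1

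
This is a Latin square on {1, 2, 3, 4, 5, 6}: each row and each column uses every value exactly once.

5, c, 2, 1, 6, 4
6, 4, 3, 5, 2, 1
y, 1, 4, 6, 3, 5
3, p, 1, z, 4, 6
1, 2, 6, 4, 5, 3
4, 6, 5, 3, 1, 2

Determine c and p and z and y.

c = 3, p = 5, z = 2, y = 2

For row 1, column 2: row 1 already has {1, 2, 4, 5, 6}; that leaves 3.
At (row 4, col 4): column 4 already has {1, 3, 4, 5, 6}, so the value is 2.
At (row 3, col 1): row 3 already has {1, 3, 4, 5, 6}, so the value is 2.
Cell (4,2): row 4 already has {1, 2, 3, 4, 6} → 5.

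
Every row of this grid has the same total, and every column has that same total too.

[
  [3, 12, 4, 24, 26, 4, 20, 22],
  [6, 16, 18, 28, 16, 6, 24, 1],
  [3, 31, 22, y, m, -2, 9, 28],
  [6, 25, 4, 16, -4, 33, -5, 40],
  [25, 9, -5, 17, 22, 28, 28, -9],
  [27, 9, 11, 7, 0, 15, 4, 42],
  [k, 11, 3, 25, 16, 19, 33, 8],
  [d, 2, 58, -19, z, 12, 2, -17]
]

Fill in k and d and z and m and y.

Rows 1 and 2 both sum to 115, so that's the common total.
Column 4 has 24 + 28 + 16 + 17 + 7 + 25 − 19 = 98; the blank must be 115 − 98 = 17.
Row 3 has 3 + 31 + 22 + 17 − 2 + 9 + 28 = 108; the blank must be 115 − 108 = 7.
Column 5 has 26 + 16 + 7 − 4 + 22 + 0 + 16 = 83; the blank must be 115 − 83 = 32.
Row 8 has 2 + 58 − 19 + 32 + 12 + 2 − 17 = 70; the blank must be 115 − 70 = 45.
Row 7 has 11 + 3 + 25 + 16 + 19 + 33 + 8 = 115; the blank must be 115 − 115 = 0.

k = 0, d = 45, z = 32, m = 7, y = 17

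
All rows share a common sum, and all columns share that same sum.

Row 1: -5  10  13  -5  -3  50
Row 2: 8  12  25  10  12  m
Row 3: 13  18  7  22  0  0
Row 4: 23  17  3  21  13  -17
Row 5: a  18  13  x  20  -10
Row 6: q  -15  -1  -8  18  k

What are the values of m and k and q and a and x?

m = -7, k = 44, q = 22, a = -1, x = 20

Rows 1 and 3 both sum to 60, so that's the common total.
Column 4 has -5 + 10 + 22 + 21 − 8 = 40; the blank must be 60 − 40 = 20.
Row 5 has 18 + 13 + 20 + 20 − 10 = 61; the blank must be 60 − 61 = -1.
Row 2 has 8 + 12 + 25 + 10 + 12 = 67; the blank must be 60 − 67 = -7.
Column 6 has 50 − 7 + 0 − 17 − 10 = 16; the blank must be 60 − 16 = 44.
Row 6 has -15 − 1 − 8 + 18 + 44 = 38; the blank must be 60 − 38 = 22.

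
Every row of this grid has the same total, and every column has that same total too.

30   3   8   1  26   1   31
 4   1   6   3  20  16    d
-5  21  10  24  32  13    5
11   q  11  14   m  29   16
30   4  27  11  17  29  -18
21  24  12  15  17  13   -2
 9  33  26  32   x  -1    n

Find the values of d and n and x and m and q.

Rows 1 and 3 both sum to 100, so that's the common total.
Column 2 has 3 + 1 + 21 + 4 + 24 + 33 = 86; the blank must be 100 − 86 = 14.
Row 4 has 11 + 14 + 11 + 14 + 29 + 16 = 95; the blank must be 100 − 95 = 5.
Column 5 has 26 + 20 + 32 + 5 + 17 + 17 = 117; the blank must be 100 − 117 = -17.
Row 7 has 9 + 33 + 26 + 32 − 17 − 1 = 82; the blank must be 100 − 82 = 18.
Row 2 has 4 + 1 + 6 + 3 + 20 + 16 = 50; the blank must be 100 − 50 = 50.

d = 50, n = 18, x = -17, m = 5, q = 14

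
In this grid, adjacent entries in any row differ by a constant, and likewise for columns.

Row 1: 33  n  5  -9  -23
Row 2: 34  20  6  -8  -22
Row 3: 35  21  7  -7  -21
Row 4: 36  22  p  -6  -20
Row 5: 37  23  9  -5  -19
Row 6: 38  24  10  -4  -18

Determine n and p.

Along each row the entries change by -14 per step; down each column they change by 1.
Row 1: from 33 at column 1, stepping by -14 to column 2 gives 19.
Row 4: from 36 at column 1, stepping by -14 to column 3 gives 8.

n = 19, p = 8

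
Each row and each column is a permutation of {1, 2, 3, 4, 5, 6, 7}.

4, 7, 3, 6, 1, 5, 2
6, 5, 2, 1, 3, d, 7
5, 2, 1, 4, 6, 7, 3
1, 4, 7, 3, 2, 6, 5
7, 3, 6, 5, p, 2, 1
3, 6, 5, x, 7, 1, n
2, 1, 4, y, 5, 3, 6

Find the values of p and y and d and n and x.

p = 4, y = 7, d = 4, n = 4, x = 2

For row 5, column 5: row 5 already has {1, 2, 3, 5, 6, 7}; that leaves 4.
For row 2, column 6: row 2 already has {1, 2, 3, 5, 6, 7}; that leaves 4.
For row 6, column 7: column 7 already has {1, 2, 3, 5, 6, 7}; that leaves 4.
Cell (6,4): row 6 already has {1, 3, 4, 5, 6, 7} → 2.
At (row 7, col 4): row 7 already has {1, 2, 3, 4, 5, 6}, so the value is 7.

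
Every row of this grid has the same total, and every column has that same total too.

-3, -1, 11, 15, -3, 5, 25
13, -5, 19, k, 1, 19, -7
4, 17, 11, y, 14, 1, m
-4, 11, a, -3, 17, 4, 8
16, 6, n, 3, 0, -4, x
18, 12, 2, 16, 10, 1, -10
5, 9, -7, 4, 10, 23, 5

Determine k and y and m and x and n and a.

k = 9, y = 5, m = -3, x = 31, n = -3, a = 16

Rows 1 and 6 both sum to 49, so that's the common total.
Row 4 has -4 + 11 − 3 + 17 + 4 + 8 = 33; the blank must be 49 − 33 = 16.
Column 3 has 11 + 19 + 11 + 16 + 2 − 7 = 52; the blank must be 49 − 52 = -3.
Row 5 has 16 + 6 − 3 + 3 + 0 − 4 = 18; the blank must be 49 − 18 = 31.
Column 7 has 25 − 7 + 8 + 31 − 10 + 5 = 52; the blank must be 49 − 52 = -3.
Row 3 has 4 + 17 + 11 + 14 + 1 − 3 = 44; the blank must be 49 − 44 = 5.
Row 2 has 13 − 5 + 19 + 1 + 19 − 7 = 40; the blank must be 49 − 40 = 9.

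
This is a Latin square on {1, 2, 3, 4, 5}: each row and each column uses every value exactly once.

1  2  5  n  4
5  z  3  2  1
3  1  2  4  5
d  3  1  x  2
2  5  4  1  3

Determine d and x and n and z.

Cell (2,2): row 2 already has {1, 2, 3, 5} → 4.
For row 1, column 4: row 1 already has {1, 2, 4, 5}; that leaves 3.
Cell (4,4): column 4 already has {1, 2, 3, 4} → 5.
Cell (4,1): row 4 already has {1, 2, 3, 5} → 4.

d = 4, x = 5, n = 3, z = 4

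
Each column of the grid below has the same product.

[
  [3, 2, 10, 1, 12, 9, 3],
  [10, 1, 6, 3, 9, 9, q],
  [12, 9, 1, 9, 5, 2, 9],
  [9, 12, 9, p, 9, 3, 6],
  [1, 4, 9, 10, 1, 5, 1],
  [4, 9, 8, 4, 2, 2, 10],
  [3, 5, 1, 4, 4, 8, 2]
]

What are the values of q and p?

q = 12, p = 9

Columns 2 and 6 each multiply to 38880, so every column has product 38880.
Column 7: 3×9×6×1×10×2 = 3240, so the missing entry is 38880 ÷ 3240 = 12.
Column 4: 1×3×9×10×4×4 = 4320, so the missing entry is 38880 ÷ 4320 = 9.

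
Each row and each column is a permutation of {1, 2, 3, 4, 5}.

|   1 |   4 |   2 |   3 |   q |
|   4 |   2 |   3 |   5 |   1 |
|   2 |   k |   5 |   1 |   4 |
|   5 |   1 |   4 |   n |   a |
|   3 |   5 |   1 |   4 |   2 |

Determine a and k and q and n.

Cell (3,2): row 3 already has {1, 2, 4, 5} → 3.
For row 4, column 4: column 4 already has {1, 3, 4, 5}; that leaves 2.
For row 1, column 5: row 1 already has {1, 2, 3, 4}; that leaves 5.
For row 4, column 5: row 4 already has {1, 2, 4, 5}; that leaves 3.

a = 3, k = 3, q = 5, n = 2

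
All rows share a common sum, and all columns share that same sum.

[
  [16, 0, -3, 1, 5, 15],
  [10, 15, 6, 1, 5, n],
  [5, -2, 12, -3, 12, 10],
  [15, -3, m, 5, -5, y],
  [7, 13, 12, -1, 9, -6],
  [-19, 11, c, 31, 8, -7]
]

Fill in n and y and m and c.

n = -3, y = 25, m = -3, c = 10

Rows 1 and 3 both sum to 34, so that's the common total.
Row 6: -19 + 11 + 31 + 8 − 7 = 24, so its missing entry is 34 − 24 = 10.
Column 3: -3 + 6 + 12 + 12 + 10 = 37, so its missing entry is 34 − 37 = -3.
Row 4: 15 − 3 − 3 + 5 − 5 = 9, so its missing entry is 34 − 9 = 25.
Row 2: 10 + 15 + 6 + 1 + 5 = 37, so its missing entry is 34 − 37 = -3.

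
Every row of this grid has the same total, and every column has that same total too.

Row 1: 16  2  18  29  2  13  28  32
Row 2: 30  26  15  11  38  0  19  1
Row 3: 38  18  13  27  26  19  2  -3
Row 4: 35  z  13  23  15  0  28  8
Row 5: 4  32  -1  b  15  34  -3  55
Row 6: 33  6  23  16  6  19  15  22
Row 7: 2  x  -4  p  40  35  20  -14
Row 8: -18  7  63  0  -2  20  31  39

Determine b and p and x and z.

b = 4, p = 30, x = 31, z = 18

Rows 1 and 2 both sum to 140, so that's the common total.
The known cells in row 4 total 122, leaving 140 − 122 = 18 for the blank.
The known cells in column 2 total 109, leaving 140 − 109 = 31 for the blank.
The known cells in row 7 total 110, leaving 140 − 110 = 30 for the blank.
The known cells in row 5 total 136, leaving 140 − 136 = 4 for the blank.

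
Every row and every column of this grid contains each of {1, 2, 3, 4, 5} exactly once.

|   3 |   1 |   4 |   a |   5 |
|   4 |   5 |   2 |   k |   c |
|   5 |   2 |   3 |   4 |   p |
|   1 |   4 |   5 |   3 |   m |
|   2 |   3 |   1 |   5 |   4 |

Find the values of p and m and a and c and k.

p = 1, m = 2, a = 2, c = 3, k = 1

At (row 3, col 5): row 3 already has {2, 3, 4, 5}, so the value is 1.
At (row 4, col 5): row 4 already has {1, 3, 4, 5}, so the value is 2.
At (row 1, col 4): row 1 already has {1, 3, 4, 5}, so the value is 2.
Cell (2,5): column 5 already has {1, 2, 4, 5} → 3.
For row 2, column 4: row 2 already has {2, 3, 4, 5}; that leaves 1.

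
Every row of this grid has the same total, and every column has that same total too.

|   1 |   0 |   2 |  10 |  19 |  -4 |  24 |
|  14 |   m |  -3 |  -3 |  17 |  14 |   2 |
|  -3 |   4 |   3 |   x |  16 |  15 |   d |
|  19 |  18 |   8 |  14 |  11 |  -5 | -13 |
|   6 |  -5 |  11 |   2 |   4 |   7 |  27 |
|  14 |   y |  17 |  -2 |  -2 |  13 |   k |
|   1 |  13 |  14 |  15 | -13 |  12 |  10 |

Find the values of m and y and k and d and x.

Rows 1 and 4 both sum to 52, so that's the common total.
Row 2 has 14 − 3 − 3 + 17 + 14 + 2 = 41; the blank must be 52 − 41 = 11.
Column 2 has 0 + 11 + 4 + 18 − 5 + 13 = 41; the blank must be 52 − 41 = 11.
Column 4 has 10 − 3 + 14 + 2 − 2 + 15 = 36; the blank must be 52 − 36 = 16.
Row 3 has -3 + 4 + 3 + 16 + 16 + 15 = 51; the blank must be 52 − 51 = 1.
Row 6 has 14 + 11 + 17 − 2 − 2 + 13 = 51; the blank must be 52 − 51 = 1.

m = 11, y = 11, k = 1, d = 1, x = 16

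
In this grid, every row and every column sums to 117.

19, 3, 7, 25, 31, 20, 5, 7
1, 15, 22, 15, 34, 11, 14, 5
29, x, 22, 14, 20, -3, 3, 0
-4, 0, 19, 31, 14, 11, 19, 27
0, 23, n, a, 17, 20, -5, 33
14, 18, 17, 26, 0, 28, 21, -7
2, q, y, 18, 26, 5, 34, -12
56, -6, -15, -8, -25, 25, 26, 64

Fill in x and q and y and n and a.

x = 32, q = 32, y = 12, n = 33, a = -4

Row 3: 29 + 22 + 14 + 20 − 3 + 3 + 0 = 85, so its missing entry is 117 − 85 = 32.
Column 4: 25 + 15 + 14 + 31 + 26 + 18 − 8 = 121, so its missing entry is 117 − 121 = -4.
Column 2: 3 + 15 + 32 + 0 + 23 + 18 − 6 = 85, so its missing entry is 117 − 85 = 32.
Row 7: 2 + 32 + 18 + 26 + 5 + 34 − 12 = 105, so its missing entry is 117 − 105 = 12.
Row 5: 0 + 23 − 4 + 17 + 20 − 5 + 33 = 84, so its missing entry is 117 − 84 = 33.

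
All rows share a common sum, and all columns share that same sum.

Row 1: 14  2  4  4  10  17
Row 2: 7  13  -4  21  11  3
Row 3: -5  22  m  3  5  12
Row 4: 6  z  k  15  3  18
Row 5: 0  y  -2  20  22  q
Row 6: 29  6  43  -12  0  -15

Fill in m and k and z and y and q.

Rows 1 and 2 both sum to 51, so that's the common total.
Column 6 has 17 + 3 + 12 + 18 − 15 = 35; the blank must be 51 − 35 = 16.
Row 3 has -5 + 22 + 3 + 5 + 12 = 37; the blank must be 51 − 37 = 14.
Column 3 has 4 − 4 + 14 − 2 + 43 = 55; the blank must be 51 − 55 = -4.
Row 4 has 6 − 4 + 15 + 3 + 18 = 38; the blank must be 51 − 38 = 13.
Row 5 has 0 − 2 + 20 + 22 + 16 = 56; the blank must be 51 − 56 = -5.

m = 14, k = -4, z = 13, y = -5, q = 16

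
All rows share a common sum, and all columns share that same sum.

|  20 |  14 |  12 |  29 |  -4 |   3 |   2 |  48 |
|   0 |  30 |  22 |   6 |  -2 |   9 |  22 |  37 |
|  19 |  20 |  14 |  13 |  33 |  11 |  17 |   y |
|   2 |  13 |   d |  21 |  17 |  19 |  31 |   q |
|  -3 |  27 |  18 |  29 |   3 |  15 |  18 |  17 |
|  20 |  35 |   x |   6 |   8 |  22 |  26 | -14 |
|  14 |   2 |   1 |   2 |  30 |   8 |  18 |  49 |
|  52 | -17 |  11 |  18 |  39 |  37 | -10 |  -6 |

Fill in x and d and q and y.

Rows 1 and 2 both sum to 124, so that's the common total.
Row 3: 19 + 20 + 14 + 13 + 33 + 11 + 17 = 127, so its missing entry is 124 − 127 = -3.
Column 8: 48 + 37 − 3 + 17 − 14 + 49 − 6 = 128, so its missing entry is 124 − 128 = -4.
Row 4: 2 + 13 + 21 + 17 + 19 + 31 − 4 = 99, so its missing entry is 124 − 99 = 25.
Row 6: 20 + 35 + 6 + 8 + 22 + 26 − 14 = 103, so its missing entry is 124 − 103 = 21.

x = 21, d = 25, q = -4, y = -3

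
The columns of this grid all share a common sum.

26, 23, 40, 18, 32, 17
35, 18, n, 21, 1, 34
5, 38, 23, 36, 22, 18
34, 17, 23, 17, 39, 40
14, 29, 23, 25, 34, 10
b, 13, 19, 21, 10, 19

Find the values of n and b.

The complete columns each total 138.
Column 3 is missing 138 − 128 = 10 (since 40 + 23 + 23 + 23 + 19 = 128).
Column 1 is missing 138 − 114 = 24 (since 26 + 35 + 5 + 34 + 14 = 114).

n = 10, b = 24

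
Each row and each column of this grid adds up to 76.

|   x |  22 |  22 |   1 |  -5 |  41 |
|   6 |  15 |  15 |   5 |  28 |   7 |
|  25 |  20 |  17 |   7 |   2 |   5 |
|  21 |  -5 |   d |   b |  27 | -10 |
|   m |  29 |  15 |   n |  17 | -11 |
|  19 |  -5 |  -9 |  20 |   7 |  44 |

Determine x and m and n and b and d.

Row 1 has 22 + 22 + 1 − 5 + 41 = 81; the blank must be 76 − 81 = -5.
Column 1 has -5 + 6 + 25 + 21 + 19 = 66; the blank must be 76 − 66 = 10.
Row 5 has 10 + 29 + 15 + 17 − 11 = 60; the blank must be 76 − 60 = 16.
Column 4 has 1 + 5 + 7 + 16 + 20 = 49; the blank must be 76 − 49 = 27.
Row 4 has 21 − 5 + 27 + 27 − 10 = 60; the blank must be 76 − 60 = 16.

x = -5, m = 10, n = 16, b = 27, d = 16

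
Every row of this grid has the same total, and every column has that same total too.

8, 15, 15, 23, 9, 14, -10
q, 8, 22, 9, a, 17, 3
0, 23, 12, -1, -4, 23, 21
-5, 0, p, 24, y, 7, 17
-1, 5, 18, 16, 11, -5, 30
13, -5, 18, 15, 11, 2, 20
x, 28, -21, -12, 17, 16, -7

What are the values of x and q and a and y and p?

Rows 1 and 3 both sum to 74, so that's the common total.
The known cells in row 7 total 21, leaving 74 − 21 = 53 for the blank.
The known cells in column 1 total 68, leaving 74 − 68 = 6 for the blank.
The known cells in row 2 total 65, leaving 74 − 65 = 9 for the blank.
The known cells in column 5 total 53, leaving 74 − 53 = 21 for the blank.
The known cells in row 4 total 64, leaving 74 − 64 = 10 for the blank.

x = 53, q = 6, a = 9, y = 21, p = 10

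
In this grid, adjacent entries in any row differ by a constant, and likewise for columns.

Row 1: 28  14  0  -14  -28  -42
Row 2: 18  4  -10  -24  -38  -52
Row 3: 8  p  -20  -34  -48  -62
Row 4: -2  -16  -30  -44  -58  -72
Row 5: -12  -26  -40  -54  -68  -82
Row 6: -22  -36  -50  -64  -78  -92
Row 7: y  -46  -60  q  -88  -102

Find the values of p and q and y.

p = -6, q = -74, y = -32

Along each row the entries change by -14 per step; down each column they change by -10.
Row 3: from 8 at column 1, stepping by -14 to column 2 gives -6.
Row 7: from -46 at column 2, stepping by -14 to column 4 gives -74.
Row 7: from -46 at column 2, stepping by -14 to column 1 gives -32.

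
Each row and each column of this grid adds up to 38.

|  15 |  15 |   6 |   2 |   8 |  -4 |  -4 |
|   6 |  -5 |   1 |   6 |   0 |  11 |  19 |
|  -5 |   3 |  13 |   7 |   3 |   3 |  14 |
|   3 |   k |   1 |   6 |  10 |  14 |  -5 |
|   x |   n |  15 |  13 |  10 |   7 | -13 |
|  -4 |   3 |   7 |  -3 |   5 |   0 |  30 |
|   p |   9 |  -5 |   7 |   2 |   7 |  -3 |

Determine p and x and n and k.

p = 21, x = 2, n = 4, k = 9

The known cells in row 4 total 29, leaving 38 − 29 = 9 for the blank.
The known cells in column 2 total 34, leaving 38 − 34 = 4 for the blank.
The known cells in row 5 total 36, leaving 38 − 36 = 2 for the blank.
The known cells in row 7 total 17, leaving 38 − 17 = 21 for the blank.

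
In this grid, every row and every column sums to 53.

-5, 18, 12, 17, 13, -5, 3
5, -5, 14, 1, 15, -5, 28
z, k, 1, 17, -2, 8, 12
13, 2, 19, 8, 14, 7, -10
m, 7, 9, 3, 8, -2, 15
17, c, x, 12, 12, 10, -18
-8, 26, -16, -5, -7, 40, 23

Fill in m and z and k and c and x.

m = 13, z = 18, k = -1, c = 6, x = 14

Row 5: 7 + 9 + 3 + 8 − 2 + 15 = 40, so its missing entry is 53 − 40 = 13.
Column 1: -5 + 5 + 13 + 13 + 17 − 8 = 35, so its missing entry is 53 − 35 = 18.
Row 3: 18 + 1 + 17 − 2 + 8 + 12 = 54, so its missing entry is 53 − 54 = -1.
Column 2: 18 − 5 − 1 + 2 + 7 + 26 = 47, so its missing entry is 53 − 47 = 6.
Row 6: 17 + 6 + 12 + 12 + 10 − 18 = 39, so its missing entry is 53 − 39 = 14.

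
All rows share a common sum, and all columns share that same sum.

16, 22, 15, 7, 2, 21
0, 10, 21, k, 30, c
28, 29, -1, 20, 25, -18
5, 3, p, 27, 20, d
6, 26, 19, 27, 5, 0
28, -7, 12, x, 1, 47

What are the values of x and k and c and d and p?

x = 2, k = 0, c = 22, d = 11, p = 17

Rows 1 and 3 both sum to 83, so that's the common total.
The known cells in row 6 total 81, leaving 83 − 81 = 2 for the blank.
The known cells in column 3 total 66, leaving 83 − 66 = 17 for the blank.
The known cells in column 4 total 83, leaving 83 − 83 = 0 for the blank.
The known cells in row 2 total 61, leaving 83 − 61 = 22 for the blank.
The known cells in row 4 total 72, leaving 83 − 72 = 11 for the blank.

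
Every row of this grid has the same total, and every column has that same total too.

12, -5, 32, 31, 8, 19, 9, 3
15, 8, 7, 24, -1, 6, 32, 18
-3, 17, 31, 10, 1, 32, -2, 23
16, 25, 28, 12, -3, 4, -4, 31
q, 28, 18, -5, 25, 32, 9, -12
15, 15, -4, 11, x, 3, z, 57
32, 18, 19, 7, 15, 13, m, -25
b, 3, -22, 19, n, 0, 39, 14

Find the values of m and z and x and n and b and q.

m = 30, z = -4, x = 16, n = 48, b = 8, q = 14

Rows 1 and 2 both sum to 109, so that's the common total.
The known cells in row 5 total 95, leaving 109 − 95 = 14 for the blank.
The known cells in column 1 total 101, leaving 109 − 101 = 8 for the blank.
The known cells in row 8 total 61, leaving 109 − 61 = 48 for the blank.
The known cells in column 5 total 93, leaving 109 − 93 = 16 for the blank.
The known cells in row 6 total 113, leaving 109 − 113 = -4 for the blank.
The known cells in row 7 total 79, leaving 109 − 79 = 30 for the blank.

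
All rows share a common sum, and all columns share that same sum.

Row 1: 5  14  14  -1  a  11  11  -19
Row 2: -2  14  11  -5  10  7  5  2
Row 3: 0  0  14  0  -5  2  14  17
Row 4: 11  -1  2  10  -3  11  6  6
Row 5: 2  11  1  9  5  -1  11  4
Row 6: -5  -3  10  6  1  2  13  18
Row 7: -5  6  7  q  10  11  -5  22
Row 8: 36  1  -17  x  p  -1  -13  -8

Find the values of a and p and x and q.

Rows 2 and 3 both sum to 42, so that's the common total.
Row 7: -5 + 6 + 7 + 10 + 11 − 5 + 22 = 46, so its missing entry is 42 − 46 = -4.
Row 1: 5 + 14 + 14 − 1 + 11 + 11 − 19 = 35, so its missing entry is 42 − 35 = 7.
Column 5: 7 + 10 − 5 − 3 + 5 + 1 + 10 = 25, so its missing entry is 42 − 25 = 17.
Row 8: 36 + 1 − 17 + 17 − 1 − 13 − 8 = 15, so its missing entry is 42 − 15 = 27.

a = 7, p = 17, x = 27, q = -4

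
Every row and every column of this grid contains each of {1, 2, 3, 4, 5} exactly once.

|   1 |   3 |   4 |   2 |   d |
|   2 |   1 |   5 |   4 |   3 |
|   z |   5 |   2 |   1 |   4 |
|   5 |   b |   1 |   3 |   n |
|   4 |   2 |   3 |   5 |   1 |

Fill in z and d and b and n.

z = 3, d = 5, b = 4, n = 2

At (row 4, col 2): column 2 already has {1, 2, 3, 5}, so the value is 4.
At (row 3, col 1): row 3 already has {1, 2, 4, 5}, so the value is 3.
At (row 4, col 5): row 4 already has {1, 3, 4, 5}, so the value is 2.
At (row 1, col 5): row 1 already has {1, 2, 3, 4}, so the value is 5.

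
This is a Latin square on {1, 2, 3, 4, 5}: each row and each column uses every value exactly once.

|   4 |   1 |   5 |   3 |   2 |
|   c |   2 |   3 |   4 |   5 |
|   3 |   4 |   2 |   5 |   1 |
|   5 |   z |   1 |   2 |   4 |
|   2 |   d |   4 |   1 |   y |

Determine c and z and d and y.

c = 1, z = 3, d = 5, y = 3

Cell (4,2): row 4 already has {1, 2, 4, 5} → 3.
At (row 2, col 1): row 2 already has {2, 3, 4, 5}, so the value is 1.
At (row 5, col 2): column 2 already has {1, 2, 3, 4}, so the value is 5.
Cell (5,5): row 5 already has {1, 2, 4, 5} → 3.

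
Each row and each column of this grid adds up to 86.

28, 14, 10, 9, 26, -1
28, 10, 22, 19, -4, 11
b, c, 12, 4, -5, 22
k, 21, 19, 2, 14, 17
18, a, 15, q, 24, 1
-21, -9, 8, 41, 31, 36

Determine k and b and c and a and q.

Column 4 has 9 + 19 + 4 + 2 + 41 = 75; the blank must be 86 − 75 = 11.
Row 4 has 21 + 19 + 2 + 14 + 17 = 73; the blank must be 86 − 73 = 13.
Column 1 has 28 + 28 + 13 + 18 − 21 = 66; the blank must be 86 − 66 = 20.
Row 3 has 20 + 12 + 4 − 5 + 22 = 53; the blank must be 86 − 53 = 33.
Row 5 has 18 + 15 + 11 + 24 + 1 = 69; the blank must be 86 − 69 = 17.

k = 13, b = 20, c = 33, a = 17, q = 11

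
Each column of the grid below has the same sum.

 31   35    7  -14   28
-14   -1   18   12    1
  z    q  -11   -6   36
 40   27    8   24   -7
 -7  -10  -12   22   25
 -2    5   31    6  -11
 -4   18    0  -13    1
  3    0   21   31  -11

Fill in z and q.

z = 15, q = -12

The complete columns each total 62.
Column 1 is missing 62 − 47 = 15 (since 31 − 14 + 40 − 7 − 2 − 4 + 3 = 47).
Column 2 is missing 62 − 74 = -12 (since 35 − 1 + 27 − 10 + 5 + 18 + 0 = 74).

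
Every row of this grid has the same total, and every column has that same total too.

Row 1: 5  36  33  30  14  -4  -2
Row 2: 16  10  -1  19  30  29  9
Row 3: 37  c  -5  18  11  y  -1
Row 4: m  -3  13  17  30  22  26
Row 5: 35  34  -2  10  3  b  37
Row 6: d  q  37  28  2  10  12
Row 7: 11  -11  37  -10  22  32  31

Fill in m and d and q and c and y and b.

m = 7, d = 1, q = 22, c = 24, y = 28, b = -5

Rows 1 and 2 both sum to 112, so that's the common total.
Row 4 has -3 + 13 + 17 + 30 + 22 + 26 = 105; the blank must be 112 − 105 = 7.
Row 5 has 35 + 34 − 2 + 10 + 3 + 37 = 117; the blank must be 112 − 117 = -5.
Column 1 has 5 + 16 + 37 + 7 + 35 + 11 = 111; the blank must be 112 − 111 = 1.
Row 6 has 1 + 37 + 28 + 2 + 10 + 12 = 90; the blank must be 112 − 90 = 22.
Column 2 has 36 + 10 − 3 + 34 + 22 − 11 = 88; the blank must be 112 − 88 = 24.
Row 3 has 37 + 24 − 5 + 18 + 11 − 1 = 84; the blank must be 112 − 84 = 28.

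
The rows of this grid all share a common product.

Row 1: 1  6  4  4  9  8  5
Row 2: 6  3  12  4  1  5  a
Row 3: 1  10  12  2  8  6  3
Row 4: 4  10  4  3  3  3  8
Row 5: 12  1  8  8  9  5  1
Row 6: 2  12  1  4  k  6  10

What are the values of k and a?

k = 6, a = 8

Rows 1 and 5 each multiply to 34560, so every row has product 34560.
Row 6: 2×12×1×4×6×10 = 5760, so the missing entry is 34560 ÷ 5760 = 6.
Row 2: 6×3×12×4×1×5 = 4320, so the missing entry is 34560 ÷ 4320 = 8.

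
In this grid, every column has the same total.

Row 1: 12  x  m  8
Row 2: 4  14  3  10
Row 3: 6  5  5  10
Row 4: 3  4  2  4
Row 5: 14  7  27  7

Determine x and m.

x = 9, m = 2

Column 1 sums to 39 and so does column 4; that's the common total.
In column 2 the known cells total 30, leaving 39 − 30 = 9.
In column 3 the known cells total 37, leaving 39 − 37 = 2.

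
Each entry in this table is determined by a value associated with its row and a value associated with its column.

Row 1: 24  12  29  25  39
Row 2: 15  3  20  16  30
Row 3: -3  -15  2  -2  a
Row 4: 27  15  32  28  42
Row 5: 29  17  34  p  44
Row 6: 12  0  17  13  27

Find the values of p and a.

p = 30, a = 12

The difference between any two rows is the same in every column — this is an addition table with the headers hidden.
Row 5 minus row 1 is 17 − 12 = 5, so its entry in column 4 is 25 + 5 = 30.
Row 3 minus row 1 is -15 − 12 = -27, so its entry in column 5 is 39 + (-27) = 12.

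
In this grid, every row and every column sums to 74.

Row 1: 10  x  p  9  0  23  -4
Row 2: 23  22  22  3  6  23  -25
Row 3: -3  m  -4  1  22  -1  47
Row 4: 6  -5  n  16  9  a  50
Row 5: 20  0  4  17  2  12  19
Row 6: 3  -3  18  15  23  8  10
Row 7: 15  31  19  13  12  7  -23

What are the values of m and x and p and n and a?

m = 12, x = 17, p = 19, n = -4, a = 2

Row 3: -3 − 4 + 1 + 22 − 1 + 47 = 62, so its missing entry is 74 − 62 = 12.
Column 2: 22 + 12 − 5 + 0 − 3 + 31 = 57, so its missing entry is 74 − 57 = 17.
Row 1: 10 + 17 + 9 + 0 + 23 − 4 = 55, so its missing entry is 74 − 55 = 19.
Column 3: 19 + 22 − 4 + 4 + 18 + 19 = 78, so its missing entry is 74 − 78 = -4.
Row 4: 6 − 5 − 4 + 16 + 9 + 50 = 72, so its missing entry is 74 − 72 = 2.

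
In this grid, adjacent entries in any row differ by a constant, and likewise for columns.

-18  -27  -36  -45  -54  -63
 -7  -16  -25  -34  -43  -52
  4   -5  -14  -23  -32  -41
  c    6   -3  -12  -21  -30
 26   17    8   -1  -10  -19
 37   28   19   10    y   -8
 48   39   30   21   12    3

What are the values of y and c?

y = 1, c = 15

Along each row the entries change by -9 per step; down each column they change by 11.
Row 6: from 37 at column 1, stepping by -9 to column 5 gives 1.
Row 4: from 6 at column 2, stepping by -9 to column 1 gives 15.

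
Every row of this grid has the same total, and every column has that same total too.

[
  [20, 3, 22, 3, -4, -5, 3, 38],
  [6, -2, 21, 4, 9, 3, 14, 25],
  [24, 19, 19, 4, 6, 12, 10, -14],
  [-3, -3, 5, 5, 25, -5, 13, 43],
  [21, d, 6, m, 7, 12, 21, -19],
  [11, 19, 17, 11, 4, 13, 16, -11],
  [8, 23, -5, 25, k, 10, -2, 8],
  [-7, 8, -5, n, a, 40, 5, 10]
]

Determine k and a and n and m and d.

k = 13, a = 20, n = 9, m = 19, d = 13

Rows 1 and 2 both sum to 80, so that's the common total.
Row 7 has 8 + 23 − 5 + 25 + 10 − 2 + 8 = 67; the blank must be 80 − 67 = 13.
Column 5 has -4 + 9 + 6 + 25 + 7 + 4 + 13 = 60; the blank must be 80 − 60 = 20.
Row 8 has -7 + 8 − 5 + 20 + 40 + 5 + 10 = 71; the blank must be 80 − 71 = 9.
Column 4 has 3 + 4 + 4 + 5 + 11 + 25 + 9 = 61; the blank must be 80 − 61 = 19.
Row 5 has 21 + 6 + 19 + 7 + 12 + 21 − 19 = 67; the blank must be 80 − 67 = 13.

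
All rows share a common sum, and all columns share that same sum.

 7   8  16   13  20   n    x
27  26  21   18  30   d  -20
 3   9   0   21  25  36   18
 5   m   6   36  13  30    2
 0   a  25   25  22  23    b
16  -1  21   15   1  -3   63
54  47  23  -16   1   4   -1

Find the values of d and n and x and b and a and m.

Rows 3 and 6 both sum to 112, so that's the common total.
Row 2 has 27 + 26 + 21 + 18 + 30 − 20 = 102; the blank must be 112 − 102 = 10.
Row 4 has 5 + 6 + 36 + 13 + 30 + 2 = 92; the blank must be 112 − 92 = 20.
Column 6 has 10 + 36 + 30 + 23 − 3 + 4 = 100; the blank must be 112 − 100 = 12.
Row 1 has 7 + 8 + 16 + 13 + 20 + 12 = 76; the blank must be 112 − 76 = 36.
Column 7 has 36 − 20 + 18 + 2 + 63 − 1 = 98; the blank must be 112 − 98 = 14.
Row 5 has 0 + 25 + 25 + 22 + 23 + 14 = 109; the blank must be 112 − 109 = 3.

d = 10, n = 12, x = 36, b = 14, a = 3, m = 20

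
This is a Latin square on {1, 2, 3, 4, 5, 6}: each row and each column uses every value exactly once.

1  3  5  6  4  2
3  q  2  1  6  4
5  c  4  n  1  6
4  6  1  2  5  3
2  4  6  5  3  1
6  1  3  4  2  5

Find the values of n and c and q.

n = 3, c = 2, q = 5

Cell (3,4): column 4 already has {1, 2, 4, 5, 6} → 3.
At (row 2, col 2): row 2 already has {1, 2, 3, 4, 6}, so the value is 5.
Cell (3,2): row 3 already has {1, 3, 4, 5, 6} → 2.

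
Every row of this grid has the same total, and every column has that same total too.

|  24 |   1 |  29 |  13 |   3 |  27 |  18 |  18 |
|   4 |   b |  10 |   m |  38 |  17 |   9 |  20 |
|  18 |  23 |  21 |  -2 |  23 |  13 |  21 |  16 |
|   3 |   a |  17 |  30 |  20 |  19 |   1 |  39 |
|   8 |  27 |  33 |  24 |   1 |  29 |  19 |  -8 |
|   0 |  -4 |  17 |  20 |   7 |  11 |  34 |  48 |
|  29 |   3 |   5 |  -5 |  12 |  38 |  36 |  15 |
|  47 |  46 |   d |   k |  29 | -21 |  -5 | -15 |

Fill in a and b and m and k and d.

a = 4, b = 33, m = 2, k = 51, d = 1

Rows 1 and 3 both sum to 133, so that's the common total.
The known cells in row 4 total 129, leaving 133 − 129 = 4 for the blank.
The known cells in column 2 total 100, leaving 133 − 100 = 33 for the blank.
The known cells in column 3 total 132, leaving 133 − 132 = 1 for the blank.
The known cells in row 8 total 82, leaving 133 − 82 = 51 for the blank.
The known cells in row 2 total 131, leaving 133 − 131 = 2 for the blank.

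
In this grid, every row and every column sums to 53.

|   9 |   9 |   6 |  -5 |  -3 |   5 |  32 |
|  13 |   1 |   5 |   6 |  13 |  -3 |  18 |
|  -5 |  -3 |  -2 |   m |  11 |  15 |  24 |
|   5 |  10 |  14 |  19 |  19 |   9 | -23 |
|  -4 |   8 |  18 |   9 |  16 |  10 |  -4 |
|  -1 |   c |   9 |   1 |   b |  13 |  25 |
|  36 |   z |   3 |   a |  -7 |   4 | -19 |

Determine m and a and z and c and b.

Column 5: -3 + 13 + 11 + 19 + 16 − 7 = 49, so its missing entry is 53 − 49 = 4.
Row 6: -1 + 9 + 1 + 4 + 13 + 25 = 51, so its missing entry is 53 − 51 = 2.
Column 2: 9 + 1 − 3 + 10 + 8 + 2 = 27, so its missing entry is 53 − 27 = 26.
Row 3: -5 − 3 − 2 + 11 + 15 + 24 = 40, so its missing entry is 53 − 40 = 13.
Row 7: 36 + 26 + 3 − 7 + 4 − 19 = 43, so its missing entry is 53 − 43 = 10.

m = 13, a = 10, z = 26, c = 2, b = 4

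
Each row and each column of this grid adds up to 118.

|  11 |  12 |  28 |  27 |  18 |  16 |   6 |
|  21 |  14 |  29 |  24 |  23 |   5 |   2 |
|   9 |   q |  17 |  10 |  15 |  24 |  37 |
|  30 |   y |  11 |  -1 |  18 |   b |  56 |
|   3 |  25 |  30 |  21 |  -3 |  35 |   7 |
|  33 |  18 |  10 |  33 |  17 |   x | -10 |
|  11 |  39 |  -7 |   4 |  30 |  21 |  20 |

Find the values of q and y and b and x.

q = 6, y = 4, b = 0, x = 17

Row 6: 33 + 18 + 10 + 33 + 17 − 10 = 101, so its missing entry is 118 − 101 = 17.
Row 3: 9 + 17 + 10 + 15 + 24 + 37 = 112, so its missing entry is 118 − 112 = 6.
Column 2: 12 + 14 + 6 + 25 + 18 + 39 = 114, so its missing entry is 118 − 114 = 4.
Row 4: 30 + 4 + 11 − 1 + 18 + 56 = 118, so its missing entry is 118 − 118 = 0.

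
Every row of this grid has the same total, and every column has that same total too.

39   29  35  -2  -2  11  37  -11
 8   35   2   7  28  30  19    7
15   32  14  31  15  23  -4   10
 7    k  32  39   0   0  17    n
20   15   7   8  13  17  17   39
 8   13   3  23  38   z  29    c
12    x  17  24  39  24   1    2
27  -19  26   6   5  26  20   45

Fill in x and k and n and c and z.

x = 17, k = 14, n = 27, c = 17, z = 5

Rows 1 and 2 both sum to 136, so that's the common total.
Column 6 has 11 + 30 + 23 + 0 + 17 + 24 + 26 = 131; the blank must be 136 − 131 = 5.
Row 7 has 12 + 17 + 24 + 39 + 24 + 1 + 2 = 119; the blank must be 136 − 119 = 17.
Column 2 has 29 + 35 + 32 + 15 + 13 + 17 − 19 = 122; the blank must be 136 − 122 = 14.
Row 4 has 7 + 14 + 32 + 39 + 0 + 0 + 17 = 109; the blank must be 136 − 109 = 27.
Row 6 has 8 + 13 + 3 + 23 + 38 + 5 + 29 = 119; the blank must be 136 − 119 = 17.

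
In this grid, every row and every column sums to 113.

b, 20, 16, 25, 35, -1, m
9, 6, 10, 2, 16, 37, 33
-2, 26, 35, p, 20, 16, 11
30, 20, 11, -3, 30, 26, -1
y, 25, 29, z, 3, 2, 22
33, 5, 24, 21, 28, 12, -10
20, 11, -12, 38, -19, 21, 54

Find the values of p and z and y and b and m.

Column 7 has 33 + 11 − 1 + 22 − 10 + 54 = 109; the blank must be 113 − 109 = 4.
Row 1 has 20 + 16 + 25 + 35 − 1 + 4 = 99; the blank must be 113 − 99 = 14.
Column 1 has 14 + 9 − 2 + 30 + 33 + 20 = 104; the blank must be 113 − 104 = 9.
Row 5 has 9 + 25 + 29 + 3 + 2 + 22 = 90; the blank must be 113 − 90 = 23.
Row 3 has -2 + 26 + 35 + 20 + 16 + 11 = 106; the blank must be 113 − 106 = 7.

p = 7, z = 23, y = 9, b = 14, m = 4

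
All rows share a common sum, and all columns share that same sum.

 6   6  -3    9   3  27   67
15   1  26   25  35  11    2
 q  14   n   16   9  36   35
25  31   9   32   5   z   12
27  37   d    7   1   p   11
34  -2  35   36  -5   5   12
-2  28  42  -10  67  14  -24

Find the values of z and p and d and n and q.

Rows 1 and 2 both sum to 115, so that's the common total.
Column 1: 6 + 15 + 25 + 27 + 34 − 2 = 105, so its missing entry is 115 − 105 = 10.
Row 3: 10 + 14 + 16 + 9 + 36 + 35 = 120, so its missing entry is 115 − 120 = -5.
Column 3: -3 + 26 − 5 + 9 + 35 + 42 = 104, so its missing entry is 115 − 104 = 11.
Row 5: 27 + 37 + 11 + 7 + 1 + 11 = 94, so its missing entry is 115 − 94 = 21.
Row 4: 25 + 31 + 9 + 32 + 5 + 12 = 114, so its missing entry is 115 − 114 = 1.

z = 1, p = 21, d = 11, n = -5, q = 10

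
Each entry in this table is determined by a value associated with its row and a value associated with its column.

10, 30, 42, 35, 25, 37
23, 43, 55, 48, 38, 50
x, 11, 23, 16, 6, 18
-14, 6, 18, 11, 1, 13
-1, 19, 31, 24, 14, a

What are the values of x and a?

The difference between any two rows is the same in every column — this is an addition table with the headers hidden.
Row 3 minus row 1 is 16 − 35 = -19, so its entry in column 1 is 10 + (-19) = -9.
Row 5 minus row 1 is 24 − 35 = -11, so its entry in column 6 is 37 + (-11) = 26.

x = -9, a = 26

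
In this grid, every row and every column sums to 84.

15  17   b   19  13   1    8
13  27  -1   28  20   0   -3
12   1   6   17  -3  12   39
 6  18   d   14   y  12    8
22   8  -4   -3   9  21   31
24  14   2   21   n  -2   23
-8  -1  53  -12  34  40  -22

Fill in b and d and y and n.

Row 1: 15 + 17 + 19 + 13 + 1 + 8 = 73, so its missing entry is 84 − 73 = 11.
Row 6: 24 + 14 + 2 + 21 − 2 + 23 = 82, so its missing entry is 84 − 82 = 2.
Column 3: 11 − 1 + 6 − 4 + 2 + 53 = 67, so its missing entry is 84 − 67 = 17.
Row 4: 6 + 18 + 17 + 14 + 12 + 8 = 75, so its missing entry is 84 − 75 = 9.

b = 11, d = 17, y = 9, n = 2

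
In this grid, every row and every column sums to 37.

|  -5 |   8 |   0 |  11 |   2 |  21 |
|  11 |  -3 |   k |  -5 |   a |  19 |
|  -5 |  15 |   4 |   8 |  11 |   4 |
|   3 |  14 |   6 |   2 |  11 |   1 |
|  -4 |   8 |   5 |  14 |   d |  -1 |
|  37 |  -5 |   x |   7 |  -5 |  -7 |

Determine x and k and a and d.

The known cells in row 5 total 22, leaving 37 − 22 = 15 for the blank.
The known cells in column 5 total 34, leaving 37 − 34 = 3 for the blank.
The known cells in row 2 total 25, leaving 37 − 25 = 12 for the blank.
The known cells in row 6 total 27, leaving 37 − 27 = 10 for the blank.

x = 10, k = 12, a = 3, d = 15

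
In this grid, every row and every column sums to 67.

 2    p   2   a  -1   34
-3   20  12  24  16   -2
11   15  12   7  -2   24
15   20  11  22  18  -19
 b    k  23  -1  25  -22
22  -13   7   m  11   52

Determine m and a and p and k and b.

The known cells in column 1 total 47, leaving 67 − 47 = 20 for the blank.
The known cells in row 6 total 79, leaving 67 − 79 = -12 for the blank.
The known cells in column 4 total 40, leaving 67 − 40 = 27 for the blank.
The known cells in row 1 total 64, leaving 67 − 64 = 3 for the blank.
The known cells in row 5 total 45, leaving 67 − 45 = 22 for the blank.

m = -12, a = 27, p = 3, k = 22, b = 20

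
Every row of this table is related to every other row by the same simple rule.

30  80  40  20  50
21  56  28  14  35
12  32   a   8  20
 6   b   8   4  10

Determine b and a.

Each row is a constant multiple of every other row — this is a multiplication table with the headers hidden.
Row 4 is 6/30 = 1/5 times row 1, so its entry in column 2 is 80 × 1/5 = 16.
Row 3 is 12/30 = 2/5 times row 1, so its entry in column 3 is 40 × 2/5 = 16.

b = 16, a = 16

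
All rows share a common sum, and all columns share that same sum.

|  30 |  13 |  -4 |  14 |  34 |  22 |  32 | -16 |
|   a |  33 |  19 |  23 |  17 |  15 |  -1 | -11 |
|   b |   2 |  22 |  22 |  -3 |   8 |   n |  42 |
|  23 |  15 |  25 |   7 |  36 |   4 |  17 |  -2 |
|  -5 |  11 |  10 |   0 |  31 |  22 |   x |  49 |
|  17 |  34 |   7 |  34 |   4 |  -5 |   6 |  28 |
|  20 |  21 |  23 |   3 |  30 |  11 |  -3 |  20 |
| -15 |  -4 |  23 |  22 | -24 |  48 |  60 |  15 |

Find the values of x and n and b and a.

Rows 1 and 4 both sum to 125, so that's the common total.
Row 2: 33 + 19 + 23 + 17 + 15 − 1 − 11 = 95, so its missing entry is 125 − 95 = 30.
Column 1: 30 + 30 + 23 − 5 + 17 + 20 − 15 = 100, so its missing entry is 125 − 100 = 25.
Row 5: -5 + 11 + 10 + 0 + 31 + 22 + 49 = 118, so its missing entry is 125 − 118 = 7.
Row 3: 25 + 2 + 22 + 22 − 3 + 8 + 42 = 118, so its missing entry is 125 − 118 = 7.

x = 7, n = 7, b = 25, a = 30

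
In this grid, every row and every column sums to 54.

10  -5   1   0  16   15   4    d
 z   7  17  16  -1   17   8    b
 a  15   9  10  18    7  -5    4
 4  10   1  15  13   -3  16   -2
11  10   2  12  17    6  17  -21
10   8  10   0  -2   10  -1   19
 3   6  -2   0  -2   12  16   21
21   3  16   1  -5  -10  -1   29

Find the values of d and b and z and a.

Row 1: 10 − 5 + 1 + 0 + 16 + 15 + 4 = 41, so its missing entry is 54 − 41 = 13.
Column 8: 13 + 4 − 2 − 21 + 19 + 21 + 29 = 63, so its missing entry is 54 − 63 = -9.
Row 2: 7 + 17 + 16 − 1 + 17 + 8 − 9 = 55, so its missing entry is 54 − 55 = -1.
Row 3: 15 + 9 + 10 + 18 + 7 − 5 + 4 = 58, so its missing entry is 54 − 58 = -4.

d = 13, b = -9, z = -1, a = -4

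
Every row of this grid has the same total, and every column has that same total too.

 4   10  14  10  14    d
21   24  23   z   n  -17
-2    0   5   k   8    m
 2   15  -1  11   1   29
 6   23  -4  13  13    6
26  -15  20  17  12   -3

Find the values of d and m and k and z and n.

d = 5, m = 37, k = 9, z = -3, n = 9

Rows 4 and 5 both sum to 57, so that's the common total.
Column 5: 14 + 8 + 1 + 13 + 12 = 48, so its missing entry is 57 − 48 = 9.
Row 1: 4 + 10 + 14 + 10 + 14 = 52, so its missing entry is 57 − 52 = 5.
Column 6: 5 − 17 + 29 + 6 − 3 = 20, so its missing entry is 57 − 20 = 37.
Row 3: -2 + 0 + 5 + 8 + 37 = 48, so its missing entry is 57 − 48 = 9.
Row 2: 21 + 24 + 23 + 9 − 17 = 60, so its missing entry is 57 − 60 = -3.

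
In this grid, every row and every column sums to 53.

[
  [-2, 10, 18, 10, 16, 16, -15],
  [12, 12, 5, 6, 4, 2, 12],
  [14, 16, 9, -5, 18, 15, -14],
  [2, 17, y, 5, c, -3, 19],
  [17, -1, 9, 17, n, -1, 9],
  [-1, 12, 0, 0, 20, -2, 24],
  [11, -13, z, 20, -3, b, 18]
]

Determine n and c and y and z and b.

n = 3, c = -5, y = 18, z = -6, b = 26

The known cells in row 5 total 50, leaving 53 − 50 = 3 for the blank.
The known cells in column 5 total 58, leaving 53 − 58 = -5 for the blank.
The known cells in column 6 total 27, leaving 53 − 27 = 26 for the blank.
The known cells in row 7 total 59, leaving 53 − 59 = -6 for the blank.
The known cells in row 4 total 35, leaving 53 − 35 = 18 for the blank.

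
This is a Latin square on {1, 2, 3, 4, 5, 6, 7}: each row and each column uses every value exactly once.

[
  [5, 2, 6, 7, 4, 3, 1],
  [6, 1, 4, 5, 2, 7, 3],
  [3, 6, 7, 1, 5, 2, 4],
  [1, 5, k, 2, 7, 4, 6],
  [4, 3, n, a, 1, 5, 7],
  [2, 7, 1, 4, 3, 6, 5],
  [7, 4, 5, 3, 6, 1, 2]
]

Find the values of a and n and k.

a = 6, n = 2, k = 3

At (row 4, col 3): row 4 already has {1, 2, 4, 5, 6, 7}, so the value is 3.
Cell (5,3): column 3 already has {1, 3, 4, 5, 6, 7} → 2.
At (row 5, col 4): row 5 already has {1, 2, 3, 4, 5, 7}, so the value is 6.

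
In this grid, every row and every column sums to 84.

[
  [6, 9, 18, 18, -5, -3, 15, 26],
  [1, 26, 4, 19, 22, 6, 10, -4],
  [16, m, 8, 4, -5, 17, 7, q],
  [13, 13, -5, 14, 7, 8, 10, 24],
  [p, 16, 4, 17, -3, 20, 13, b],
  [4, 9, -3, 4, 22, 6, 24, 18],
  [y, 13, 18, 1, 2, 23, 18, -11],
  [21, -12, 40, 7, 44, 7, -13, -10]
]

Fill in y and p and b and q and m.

The known cells in column 2 total 74, leaving 84 − 74 = 10 for the blank.
The known cells in row 3 total 57, leaving 84 − 57 = 27 for the blank.
The known cells in row 7 total 64, leaving 84 − 64 = 20 for the blank.
The known cells in column 1 total 81, leaving 84 − 81 = 3 for the blank.
The known cells in row 5 total 70, leaving 84 − 70 = 14 for the blank.

y = 20, p = 3, b = 14, q = 27, m = 10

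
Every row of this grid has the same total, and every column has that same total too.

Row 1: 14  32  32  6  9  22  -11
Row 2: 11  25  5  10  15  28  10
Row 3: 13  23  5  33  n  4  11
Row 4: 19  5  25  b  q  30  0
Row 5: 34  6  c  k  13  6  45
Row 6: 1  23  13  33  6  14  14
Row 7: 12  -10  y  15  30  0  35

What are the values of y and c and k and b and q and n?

Rows 1 and 2 both sum to 104, so that's the common total.
The known cells in row 7 total 82, leaving 104 − 82 = 22 for the blank.
The known cells in row 3 total 89, leaving 104 − 89 = 15 for the blank.
The known cells in column 5 total 88, leaving 104 − 88 = 16 for the blank.
The known cells in column 3 total 102, leaving 104 − 102 = 2 for the blank.
The known cells in row 5 total 106, leaving 104 − 106 = -2 for the blank.
The known cells in row 4 total 95, leaving 104 − 95 = 9 for the blank.

y = 22, c = 2, k = -2, b = 9, q = 16, n = 15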